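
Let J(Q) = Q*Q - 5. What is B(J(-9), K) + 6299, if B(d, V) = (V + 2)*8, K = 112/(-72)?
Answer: 56723/9 ≈ 6302.6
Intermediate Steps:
J(Q) = -5 + Q² (J(Q) = Q² - 5 = -5 + Q²)
K = -14/9 (K = 112*(-1/72) = -14/9 ≈ -1.5556)
B(d, V) = 16 + 8*V (B(d, V) = (2 + V)*8 = 16 + 8*V)
B(J(-9), K) + 6299 = (16 + 8*(-14/9)) + 6299 = (16 - 112/9) + 6299 = 32/9 + 6299 = 56723/9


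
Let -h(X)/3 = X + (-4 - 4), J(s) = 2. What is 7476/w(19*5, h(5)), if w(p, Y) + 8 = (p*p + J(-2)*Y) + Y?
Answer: 267/323 ≈ 0.82663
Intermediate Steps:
h(X) = 24 - 3*X (h(X) = -3*(X + (-4 - 4)) = -3*(X - 8) = -3*(-8 + X) = 24 - 3*X)
w(p, Y) = -8 + p² + 3*Y (w(p, Y) = -8 + ((p*p + 2*Y) + Y) = -8 + ((p² + 2*Y) + Y) = -8 + (p² + 3*Y) = -8 + p² + 3*Y)
7476/w(19*5, h(5)) = 7476/(-8 + (19*5)² + 3*(24 - 3*5)) = 7476/(-8 + 95² + 3*(24 - 15)) = 7476/(-8 + 9025 + 3*9) = 7476/(-8 + 9025 + 27) = 7476/9044 = 7476*(1/9044) = 267/323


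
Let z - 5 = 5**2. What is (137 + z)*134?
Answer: 22378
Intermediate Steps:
z = 30 (z = 5 + 5**2 = 5 + 25 = 30)
(137 + z)*134 = (137 + 30)*134 = 167*134 = 22378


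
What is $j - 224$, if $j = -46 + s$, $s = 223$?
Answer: $-47$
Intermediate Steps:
$j = 177$ ($j = -46 + 223 = 177$)
$j - 224 = 177 - 224 = -47$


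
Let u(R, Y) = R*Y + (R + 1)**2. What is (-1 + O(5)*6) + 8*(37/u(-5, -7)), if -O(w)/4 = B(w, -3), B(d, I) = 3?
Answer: -3427/51 ≈ -67.196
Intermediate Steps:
O(w) = -12 (O(w) = -4*3 = -12)
u(R, Y) = (1 + R)**2 + R*Y (u(R, Y) = R*Y + (1 + R)**2 = (1 + R)**2 + R*Y)
(-1 + O(5)*6) + 8*(37/u(-5, -7)) = (-1 - 12*6) + 8*(37/((1 - 5)**2 - 5*(-7))) = (-1 - 72) + 8*(37/((-4)**2 + 35)) = -73 + 8*(37/(16 + 35)) = -73 + 8*(37/51) = -73 + 296/51 = -3427/51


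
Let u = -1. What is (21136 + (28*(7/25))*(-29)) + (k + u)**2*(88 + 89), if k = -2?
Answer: 562541/25 ≈ 22502.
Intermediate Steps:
(21136 + (28*(7/25))*(-29)) + (k + u)**2*(88 + 89) = (21136 + (28*(7/25))*(-29)) + (-2 - 1)**2*(88 + 89) = (21136 + (28*(7*(1/25)))*(-29)) + (-3)**2*177 = (21136 + (28*(7/25))*(-29)) + 9*177 = (21136 + (196/25)*(-29)) + 1593 = (21136 - 5684/25) + 1593 = 522716/25 + 1593 = 562541/25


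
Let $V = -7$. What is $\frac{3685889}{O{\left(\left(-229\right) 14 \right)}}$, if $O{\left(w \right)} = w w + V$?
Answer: $\frac{3685889}{10278429} \approx 0.3586$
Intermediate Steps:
$O{\left(w \right)} = -7 + w^{2}$ ($O{\left(w \right)} = w w - 7 = w^{2} - 7 = -7 + w^{2}$)
$\frac{3685889}{O{\left(\left(-229\right) 14 \right)}} = \frac{3685889}{-7 + \left(\left(-229\right) 14\right)^{2}} = \frac{3685889}{-7 + \left(-3206\right)^{2}} = \frac{3685889}{-7 + 10278436} = \frac{3685889}{10278429}$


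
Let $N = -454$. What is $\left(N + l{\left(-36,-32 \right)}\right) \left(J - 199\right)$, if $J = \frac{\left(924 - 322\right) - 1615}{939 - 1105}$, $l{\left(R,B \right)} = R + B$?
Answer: $\frac{8357481}{83} \approx 1.0069 \cdot 10^{5}$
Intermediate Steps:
$l{\left(R,B \right)} = B + R$
$J = \frac{1013}{166}$ ($J = \frac{602 - 1615}{-166} = \left(-1013\right) \left(- \frac{1}{166}\right) = \frac{1013}{166} \approx 6.1024$)
$\left(N + l{\left(-36,-32 \right)}\right) \left(J - 199\right) = \left(-454 - 68\right) \left(\frac{1013}{166} - 199\right) = \left(-454 - 68\right) \left(- \frac{32021}{166}\right) = \left(-522\right) \left(- \frac{32021}{166}\right) = \frac{8357481}{83}$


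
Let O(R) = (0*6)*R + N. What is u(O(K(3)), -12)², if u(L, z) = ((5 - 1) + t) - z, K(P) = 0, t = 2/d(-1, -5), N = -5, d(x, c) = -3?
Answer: 2116/9 ≈ 235.11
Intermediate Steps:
t = -⅔ (t = 2/(-3) = 2*(-⅓) = -⅔ ≈ -0.66667)
O(R) = -5 (O(R) = (0*6)*R - 5 = 0*R - 5 = 0 - 5 = -5)
u(L, z) = 10/3 - z (u(L, z) = ((5 - 1) - ⅔) - z = (4 - ⅔) - z = 10/3 - z)
u(O(K(3)), -12)² = (10/3 - 1*(-12))² = (10/3 + 12)² = (46/3)² = 2116/9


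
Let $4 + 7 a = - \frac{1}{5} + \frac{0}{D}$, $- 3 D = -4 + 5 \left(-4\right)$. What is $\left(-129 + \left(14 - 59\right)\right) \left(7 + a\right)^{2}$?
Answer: $- \frac{178176}{25} \approx -7127.0$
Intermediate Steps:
$D = 8$ ($D = - \frac{-4 + 5 \left(-4\right)}{3} = - \frac{-4 - 20}{3} = \left(- \frac{1}{3}\right) \left(-24\right) = 8$)
$a = - \frac{3}{5}$ ($a = - \frac{4}{7} + \frac{- \frac{1}{5} + \frac{0}{8}}{7} = - \frac{4}{7} + \frac{\left(-1\right) \frac{1}{5} + 0 \cdot \frac{1}{8}}{7} = - \frac{4}{7} + \frac{- \frac{1}{5} + 0}{7} = - \frac{4}{7} + \frac{1}{7} \left(- \frac{1}{5}\right) = - \frac{4}{7} - \frac{1}{35} = - \frac{3}{5} \approx -0.6$)
$\left(-129 + \left(14 - 59\right)\right) \left(7 + a\right)^{2} = \left(-129 + \left(14 - 59\right)\right) \left(7 - \frac{3}{5}\right)^{2} = \left(-129 + \left(14 - 59\right)\right) \left(\frac{32}{5}\right)^{2} = \left(-129 - 45\right) \frac{1024}{25} = \left(-174\right) \frac{1024}{25} = - \frac{178176}{25}$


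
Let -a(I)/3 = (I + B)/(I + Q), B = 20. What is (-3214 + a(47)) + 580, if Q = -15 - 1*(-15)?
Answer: -123999/47 ≈ -2638.3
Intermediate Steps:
Q = 0 (Q = -15 + 15 = 0)
a(I) = -3*(20 + I)/I (a(I) = -3*(I + 20)/(I + 0) = -3*(20 + I)/I)
(-3214 + a(47)) + 580 = (-3214 + (-3 - 60/47)) + 580 = (-3214 - 201/47) + 580 = -151259/47 + 580 = -123999/47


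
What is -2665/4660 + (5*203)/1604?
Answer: 11381/186866 ≈ 0.060905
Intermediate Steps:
-2665/4660 + (5*203)/1604 = -2665*1/4660 + 1015*(1/1604) = -533/932 + 1015/1604 = 11381/186866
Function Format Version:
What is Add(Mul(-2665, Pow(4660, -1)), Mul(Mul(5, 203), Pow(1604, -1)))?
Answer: Rational(11381, 186866) ≈ 0.060905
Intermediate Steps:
Add(Mul(-2665, Pow(4660, -1)), Mul(Mul(5, 203), Pow(1604, -1))) = Add(Mul(-2665, Rational(1, 4660)), Mul(1015, Rational(1, 1604))) = Add(Rational(-533, 932), Rational(1015, 1604)) = Rational(11381, 186866)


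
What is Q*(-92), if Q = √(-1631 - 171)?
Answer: -92*I*√1802 ≈ -3905.4*I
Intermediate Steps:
Q = I*√1802 (Q = √(-1802) = I*√1802 ≈ 42.45*I)
Q*(-92) = (I*√1802)*(-92) = -92*I*√1802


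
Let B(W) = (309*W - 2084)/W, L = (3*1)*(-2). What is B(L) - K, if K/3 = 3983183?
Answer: -35846678/3 ≈ -1.1949e+7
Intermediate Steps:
K = 11949549 (K = 3*3983183 = 11949549)
L = -6 (L = 3*(-2) = -6)
B(W) = (-2084 + 309*W)/W
B(L) - K = (309 - 2084/(-6)) - 1*11949549 = (309 - 2084*(-⅙)) - 11949549 = (309 + 1042/3) - 11949549 = 1969/3 - 11949549 = -35846678/3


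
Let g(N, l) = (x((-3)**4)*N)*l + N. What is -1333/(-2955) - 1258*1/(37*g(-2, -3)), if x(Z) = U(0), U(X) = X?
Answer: 51568/2955 ≈ 17.451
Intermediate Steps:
x(Z) = 0
g(N, l) = N (g(N, l) = (0*N)*l + N = 0*l + N = 0 + N = N)
-1333/(-2955) - 1258*1/(37*g(-2, -3)) = -1333/(-2955) - 1258/((-2*37)) = -1333*(-1/2955) - 1258/(-74) = 1333/2955 - 1258*(-1/74) = 1333/2955 + 17 = 51568/2955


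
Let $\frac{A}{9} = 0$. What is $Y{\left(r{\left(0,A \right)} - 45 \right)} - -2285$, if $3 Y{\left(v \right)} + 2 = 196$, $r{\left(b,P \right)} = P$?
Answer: $\frac{7049}{3} \approx 2349.7$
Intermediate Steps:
$A = 0$ ($A = 9 \cdot 0 = 0$)
$Y{\left(v \right)} = \frac{194}{3}$ ($Y{\left(v \right)} = - \frac{2}{3} + \frac{1}{3} \cdot 196 = - \frac{2}{3} + \frac{196}{3} = \frac{194}{3}$)
$Y{\left(r{\left(0,A \right)} - 45 \right)} - -2285 = \frac{194}{3} - -2285 = \frac{194}{3} + 2285 = \frac{7049}{3}$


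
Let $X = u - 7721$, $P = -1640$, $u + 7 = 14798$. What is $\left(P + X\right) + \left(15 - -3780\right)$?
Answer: $9225$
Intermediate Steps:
$u = 14791$ ($u = -7 + 14798 = 14791$)
$X = 7070$ ($X = 14791 - 7721 = 7070$)
$\left(P + X\right) + \left(15 - -3780\right) = \left(-1640 + 7070\right) + \left(15 - -3780\right) = 5430 + \left(15 + 3780\right) = 5430 + 3795 = 9225$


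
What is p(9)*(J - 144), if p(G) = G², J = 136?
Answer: -648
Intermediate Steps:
p(9)*(J - 144) = 9²*(136 - 144) = 81*(-8) = -648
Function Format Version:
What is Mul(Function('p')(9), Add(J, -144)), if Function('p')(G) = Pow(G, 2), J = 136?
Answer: -648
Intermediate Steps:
Mul(Function('p')(9), Add(J, -144)) = Mul(Pow(9, 2), Add(136, -144)) = Mul(81, -8) = -648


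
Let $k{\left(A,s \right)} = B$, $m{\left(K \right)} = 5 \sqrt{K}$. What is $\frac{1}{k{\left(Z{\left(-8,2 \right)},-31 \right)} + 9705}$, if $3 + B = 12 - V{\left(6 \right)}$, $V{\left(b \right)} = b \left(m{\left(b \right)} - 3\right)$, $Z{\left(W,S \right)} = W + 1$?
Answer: $\frac{811}{7892202} + \frac{5 \sqrt{6}}{15784404} \approx 0.00010354$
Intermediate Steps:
$Z{\left(W,S \right)} = 1 + W$
$V{\left(b \right)} = b \left(-3 + 5 \sqrt{b}\right)$ ($V{\left(b \right)} = b \left(5 \sqrt{b} - 3\right) = b \left(-3 + 5 \sqrt{b}\right)$)
$B = 27 - 30 \sqrt{6}$ ($B = -3 + \left(12 - 6 \left(-3 + 5 \sqrt{6}\right)\right) = -3 + \left(12 - \left(-18 + 30 \sqrt{6}\right)\right) = -3 + \left(12 + \left(18 - 30 \sqrt{6}\right)\right) = -3 + \left(30 - 30 \sqrt{6}\right) = 27 - 30 \sqrt{6} \approx -46.485$)
$k{\left(A,s \right)} = 27 - 30 \sqrt{6}$
$\frac{1}{k{\left(Z{\left(-8,2 \right)},-31 \right)} + 9705} = \frac{1}{\left(27 - 30 \sqrt{6}\right) + 9705} = \frac{1}{9732 - 30 \sqrt{6}}$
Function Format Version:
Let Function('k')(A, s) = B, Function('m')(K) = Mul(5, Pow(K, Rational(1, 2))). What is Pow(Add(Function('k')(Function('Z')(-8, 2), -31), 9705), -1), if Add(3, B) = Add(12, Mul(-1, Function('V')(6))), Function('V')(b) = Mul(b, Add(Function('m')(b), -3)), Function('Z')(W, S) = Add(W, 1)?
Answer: Add(Rational(811, 7892202), Mul(Rational(5, 15784404), Pow(6, Rational(1, 2)))) ≈ 0.00010354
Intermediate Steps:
Function('Z')(W, S) = Add(1, W)
Function('V')(b) = Mul(b, Add(-3, Mul(5, Pow(b, Rational(1, 2))))) (Function('V')(b) = Mul(b, Add(Mul(5, Pow(b, Rational(1, 2))), -3)) = Mul(b, Add(-3, Mul(5, Pow(b, Rational(1, 2))))))
B = Add(27, Mul(-30, Pow(6, Rational(1, 2)))) (B = Add(-3, Add(12, Mul(-1, Mul(6, Add(-3, Mul(5, Pow(6, Rational(1, 2)))))))) = Add(-3, Add(12, Mul(-1, Add(-18, Mul(30, Pow(6, Rational(1, 2))))))) = Add(-3, Add(12, Add(18, Mul(-30, Pow(6, Rational(1, 2)))))) = Add(-3, Add(30, Mul(-30, Pow(6, Rational(1, 2))))) = Add(27, Mul(-30, Pow(6, Rational(1, 2)))) ≈ -46.485)
Function('k')(A, s) = Add(27, Mul(-30, Pow(6, Rational(1, 2))))
Pow(Add(Function('k')(Function('Z')(-8, 2), -31), 9705), -1) = Pow(Add(Add(27, Mul(-30, Pow(6, Rational(1, 2)))), 9705), -1) = Pow(Add(9732, Mul(-30, Pow(6, Rational(1, 2)))), -1)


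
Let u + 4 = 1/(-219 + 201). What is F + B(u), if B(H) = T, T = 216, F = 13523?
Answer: 13739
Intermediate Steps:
u = -73/18 (u = -4 + 1/(-219 + 201) = -4 + 1/(-18) = -4 - 1/18 = -73/18 ≈ -4.0556)
B(H) = 216
F + B(u) = 13523 + 216 = 13739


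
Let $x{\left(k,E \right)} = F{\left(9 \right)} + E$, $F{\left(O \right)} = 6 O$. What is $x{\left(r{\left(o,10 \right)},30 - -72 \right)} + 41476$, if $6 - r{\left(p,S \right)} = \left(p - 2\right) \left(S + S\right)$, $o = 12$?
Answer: $41632$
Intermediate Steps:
$r{\left(p,S \right)} = 6 - 2 S \left(-2 + p\right)$ ($r{\left(p,S \right)} = 6 - \left(p - 2\right) \left(S + S\right) = 6 - \left(-2 + p\right) 2 S = 6 - 2 S \left(-2 + p\right)$)
$x{\left(k,E \right)} = 54 + E$ ($x{\left(k,E \right)} = 6 \cdot 9 + E = 54 + E$)
$x{\left(r{\left(o,10 \right)},30 - -72 \right)} + 41476 = \left(54 + \left(30 - -72\right)\right) + 41476 = \left(54 + \left(30 + 72\right)\right) + 41476 = \left(54 + 102\right) + 41476 = 156 + 41476 = 41632$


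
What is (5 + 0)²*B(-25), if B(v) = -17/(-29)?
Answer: 425/29 ≈ 14.655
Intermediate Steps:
B(v) = 17/29 (B(v) = -17*(-1/29) = 17/29)
(5 + 0)²*B(-25) = (5 + 0)²*(17/29) = 5²*(17/29) = 25*(17/29) = 425/29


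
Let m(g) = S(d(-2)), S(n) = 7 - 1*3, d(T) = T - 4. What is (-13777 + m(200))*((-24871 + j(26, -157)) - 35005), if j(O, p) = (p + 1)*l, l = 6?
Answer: 837563676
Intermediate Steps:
d(T) = -4 + T
S(n) = 4 (S(n) = 7 - 3 = 4)
m(g) = 4
j(O, p) = 6 + 6*p (j(O, p) = (p + 1)*6 = (1 + p)*6 = 6 + 6*p)
(-13777 + m(200))*((-24871 + j(26, -157)) - 35005) = (-13777 + 4)*((-24871 + (6 + 6*(-157))) - 35005) = -13773*((-24871 + (6 - 942)) - 35005) = -13773*((-24871 - 936) - 35005) = -13773*(-25807 - 35005) = -13773*(-60812) = 837563676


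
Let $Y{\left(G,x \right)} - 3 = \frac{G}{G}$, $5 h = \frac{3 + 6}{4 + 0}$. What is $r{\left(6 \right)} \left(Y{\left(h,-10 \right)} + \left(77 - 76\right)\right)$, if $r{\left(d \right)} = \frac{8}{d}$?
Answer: $\frac{20}{3} \approx 6.6667$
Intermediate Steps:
$h = \frac{9}{20}$ ($h = \frac{\left(3 + 6\right) \frac{1}{4 + 0}}{5} = \frac{9 \cdot \frac{1}{4}}{5} = \frac{1}{5} \cdot \frac{9}{4} = \frac{9}{20} \approx 0.45$)
$Y{\left(G,x \right)} = 4$ ($Y{\left(G,x \right)} = 3 + \frac{G}{G} = 3 + 1 = 4$)
$r{\left(6 \right)} \left(Y{\left(h,-10 \right)} + \left(77 - 76\right)\right) = \frac{8}{6} \left(4 + \left(77 - 76\right)\right) = 8 \cdot \frac{1}{6} \left(4 + \left(77 - 76\right)\right) = \frac{4 \left(4 + 1\right)}{3} = \frac{4}{3} \cdot 5 = \frac{20}{3}$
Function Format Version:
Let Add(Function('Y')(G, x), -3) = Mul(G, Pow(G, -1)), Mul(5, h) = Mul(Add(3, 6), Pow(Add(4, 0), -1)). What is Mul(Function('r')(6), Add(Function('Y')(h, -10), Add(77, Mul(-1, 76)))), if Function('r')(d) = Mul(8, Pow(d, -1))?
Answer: Rational(20, 3) ≈ 6.6667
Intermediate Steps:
h = Rational(9, 20) (h = Mul(Rational(1, 5), Mul(Add(3, 6), Pow(Add(4, 0), -1))) = Mul(Rational(1, 5), Mul(9, Pow(4, -1))) = Mul(Rational(1, 5), Mul(9, Rational(1, 4))) = Mul(Rational(1, 5), Rational(9, 4)) = Rational(9, 20) ≈ 0.45000)
Function('Y')(G, x) = 4 (Function('Y')(G, x) = Add(3, Mul(G, Pow(G, -1))) = Add(3, 1) = 4)
Mul(Function('r')(6), Add(Function('Y')(h, -10), Add(77, Mul(-1, 76)))) = Mul(Mul(8, Pow(6, -1)), Add(4, Add(77, Mul(-1, 76)))) = Mul(Mul(8, Rational(1, 6)), Add(4, Add(77, -76))) = Mul(Rational(4, 3), Add(4, 1)) = Mul(Rational(4, 3), 5) = Rational(20, 3)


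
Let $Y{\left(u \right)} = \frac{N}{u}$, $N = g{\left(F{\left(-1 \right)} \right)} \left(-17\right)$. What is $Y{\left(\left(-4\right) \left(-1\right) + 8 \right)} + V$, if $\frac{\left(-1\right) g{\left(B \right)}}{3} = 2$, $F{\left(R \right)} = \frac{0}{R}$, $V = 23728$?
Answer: $\frac{47473}{2} \approx 23737.0$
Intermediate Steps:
$F{\left(R \right)} = 0$
$g{\left(B \right)} = -6$ ($g{\left(B \right)} = \left(-3\right) 2 = -6$)
$N = 102$ ($N = \left(-6\right) \left(-17\right) = 102$)
$Y{\left(u \right)} = \frac{102}{u}$
$Y{\left(\left(-4\right) \left(-1\right) + 8 \right)} + V = \frac{102}{\left(-4\right) \left(-1\right) + 8} + 23728 = \frac{102}{4 + 8} + 23728 = \frac{102}{12} + 23728 = 102 \cdot \frac{1}{12} + 23728 = \frac{17}{2} + 23728 = \frac{47473}{2}$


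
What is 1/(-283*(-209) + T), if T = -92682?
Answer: -1/33535 ≈ -2.9820e-5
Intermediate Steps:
1/(-283*(-209) + T) = 1/(-283*(-209) - 92682) = 1/(59147 - 92682) = 1/(-33535) = -1/33535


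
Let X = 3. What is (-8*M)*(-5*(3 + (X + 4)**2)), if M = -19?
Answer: -39520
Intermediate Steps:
(-8*M)*(-5*(3 + (X + 4)**2)) = (-8*(-19))*(-5*(3 + (3 + 4)**2)) = 152*(-5*(3 + 7**2)) = 152*(-5*(3 + 49)) = 152*(-5*52) = 152*(-260) = -39520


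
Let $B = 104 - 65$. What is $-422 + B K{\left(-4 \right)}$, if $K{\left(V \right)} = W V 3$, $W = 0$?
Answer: $-422$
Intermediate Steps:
$B = 39$ ($B = 104 - 65 = 39$)
$K{\left(V \right)} = 0$ ($K{\left(V \right)} = 0 V 3 = 0 \cdot 3 = 0$)
$-422 + B K{\left(-4 \right)} = -422 + 39 \cdot 0 = -422 + 0 = -422$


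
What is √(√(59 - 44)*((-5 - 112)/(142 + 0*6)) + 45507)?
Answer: √(917603148 - 16614*√15)/142 ≈ 213.32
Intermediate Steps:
√(√(59 - 44)*((-5 - 112)/(142 + 0*6)) + 45507) = √(√15*(-117/(142 + 0)) + 45507) = √(√15*(-117/142) + 45507) = √(-117*√15/142 + 45507) = √(45507 - 117*√15/142)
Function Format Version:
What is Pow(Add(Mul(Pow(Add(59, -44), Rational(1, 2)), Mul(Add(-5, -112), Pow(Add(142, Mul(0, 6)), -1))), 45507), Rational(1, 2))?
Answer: Mul(Rational(1, 142), Pow(Add(917603148, Mul(-16614, Pow(15, Rational(1, 2)))), Rational(1, 2))) ≈ 213.32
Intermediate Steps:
Pow(Add(Mul(Pow(Add(59, -44), Rational(1, 2)), Mul(Add(-5, -112), Pow(Add(142, Mul(0, 6)), -1))), 45507), Rational(1, 2)) = Pow(Add(Mul(Pow(15, Rational(1, 2)), Mul(-117, Pow(Add(142, 0), -1))), 45507), Rational(1, 2)) = Pow(Add(Mul(Pow(15, Rational(1, 2)), Mul(-117, Pow(142, -1))), 45507), Rational(1, 2)) = Pow(Add(Mul(Pow(15, Rational(1, 2)), Mul(-117, Rational(1, 142))), 45507), Rational(1, 2)) = Pow(Add(Mul(Pow(15, Rational(1, 2)), Rational(-117, 142)), 45507), Rational(1, 2)) = Pow(Add(Mul(Rational(-117, 142), Pow(15, Rational(1, 2))), 45507), Rational(1, 2)) = Pow(Add(45507, Mul(Rational(-117, 142), Pow(15, Rational(1, 2)))), Rational(1, 2))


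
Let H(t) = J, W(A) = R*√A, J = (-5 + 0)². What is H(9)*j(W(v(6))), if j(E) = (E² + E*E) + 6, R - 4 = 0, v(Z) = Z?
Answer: 4950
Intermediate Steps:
R = 4 (R = 4 + 0 = 4)
J = 25 (J = (-5)² = 25)
W(A) = 4*√A
j(E) = 6 + 2*E² (j(E) = (E² + E²) + 6 = 2*E² + 6 = 6 + 2*E²)
H(t) = 25
H(9)*j(W(v(6))) = 25*(6 + 2*(4*√6)²) = 25*(6 + 2*96) = 25*(6 + 192) = 25*198 = 4950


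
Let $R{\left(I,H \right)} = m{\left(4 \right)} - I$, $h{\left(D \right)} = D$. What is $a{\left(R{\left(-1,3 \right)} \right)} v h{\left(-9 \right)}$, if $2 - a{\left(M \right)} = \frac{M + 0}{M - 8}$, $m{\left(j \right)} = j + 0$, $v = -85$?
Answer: $2805$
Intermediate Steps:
$m{\left(j \right)} = j$
$R{\left(I,H \right)} = 4 - I$
$a{\left(M \right)} = 2 - \frac{M}{-8 + M}$ ($a{\left(M \right)} = 2 - \frac{M + 0}{M - 8} = 2 - \frac{M}{-8 + M}$)
$a{\left(R{\left(-1,3 \right)} \right)} v h{\left(-9 \right)} = \frac{-16 + \left(4 - -1\right)}{-8 + \left(4 - -1\right)} \left(-85\right) \left(-9\right) = \frac{-16 + \left(4 + 1\right)}{-8 + \left(4 + 1\right)} \left(-85\right) \left(-9\right) = \frac{-16 + 5}{-8 + 5} \left(-85\right) \left(-9\right) = \frac{1}{-3} \left(-11\right) \left(-85\right) \left(-9\right) = \left(- \frac{1}{3}\right) \left(-11\right) \left(-85\right) \left(-9\right) = \frac{11}{3} \left(-85\right) \left(-9\right) = \left(- \frac{935}{3}\right) \left(-9\right) = 2805$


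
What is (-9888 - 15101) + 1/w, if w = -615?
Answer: -15368236/615 ≈ -24989.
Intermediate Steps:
(-9888 - 15101) + 1/w = (-9888 - 15101) + 1/(-615) = -24989 - 1/615*1 = -24989 - 1/615 = -15368236/615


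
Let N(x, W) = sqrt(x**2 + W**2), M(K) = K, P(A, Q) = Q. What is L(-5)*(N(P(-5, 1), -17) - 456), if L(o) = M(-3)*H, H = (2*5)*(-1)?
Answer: -13680 + 30*sqrt(290) ≈ -13169.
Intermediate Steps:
H = -10 (H = 10*(-1) = -10)
L(o) = 30 (L(o) = -3*(-10) = 30)
N(x, W) = sqrt(W**2 + x**2)
L(-5)*(N(P(-5, 1), -17) - 456) = 30*(sqrt((-17)**2 + 1**2) - 456) = 30*(sqrt(289 + 1) - 456) = 30*(sqrt(290) - 456) = 30*(-456 + sqrt(290)) = -13680 + 30*sqrt(290)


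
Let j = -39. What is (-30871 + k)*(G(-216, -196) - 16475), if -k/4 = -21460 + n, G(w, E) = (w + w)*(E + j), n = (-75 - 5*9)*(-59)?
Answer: 2266364205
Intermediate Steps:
n = 7080 (n = (-75 - 45)*(-59) = -120*(-59) = 7080)
G(w, E) = 2*w*(-39 + E) (G(w, E) = (w + w)*(E - 39) = (2*w)*(-39 + E) = 2*w*(-39 + E))
k = 57520 (k = -4*(-21460 + 7080) = -4*(-14380) = 57520)
(-30871 + k)*(G(-216, -196) - 16475) = (-30871 + 57520)*(2*(-216)*(-39 - 196) - 16475) = 26649*(2*(-216)*(-235) - 16475) = 26649*(101520 - 16475) = 26649*85045 = 2266364205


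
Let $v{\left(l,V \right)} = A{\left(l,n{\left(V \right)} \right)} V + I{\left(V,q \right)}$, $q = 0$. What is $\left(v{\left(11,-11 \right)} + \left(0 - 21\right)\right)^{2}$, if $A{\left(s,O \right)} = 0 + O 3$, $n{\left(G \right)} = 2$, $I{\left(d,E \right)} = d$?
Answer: $9604$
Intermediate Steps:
$A{\left(s,O \right)} = 3 O$ ($A{\left(s,O \right)} = 0 + 3 O = 3 O$)
$v{\left(l,V \right)} = 7 V$ ($v{\left(l,V \right)} = 3 \cdot 2 V + V = 6 V + V = 7 V$)
$\left(v{\left(11,-11 \right)} + \left(0 - 21\right)\right)^{2} = \left(7 \left(-11\right) + \left(0 - 21\right)\right)^{2} = \left(-77 + \left(0 - 21\right)\right)^{2} = \left(-77 - 21\right)^{2} = \left(-98\right)^{2} = 9604$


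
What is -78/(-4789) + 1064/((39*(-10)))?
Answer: -2532538/933855 ≈ -2.7119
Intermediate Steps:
-78/(-4789) + 1064/((39*(-10))) = -78*(-1/4789) + 1064/(-390) = 78/4789 + 1064*(-1/390) = 78/4789 - 532/195 = -2532538/933855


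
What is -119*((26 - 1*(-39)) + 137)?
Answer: -24038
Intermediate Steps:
-119*((26 - 1*(-39)) + 137) = -119*((26 + 39) + 137) = -119*(65 + 137) = -119*202 = -24038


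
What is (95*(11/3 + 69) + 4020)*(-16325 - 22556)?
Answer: -1274130370/3 ≈ -4.2471e+8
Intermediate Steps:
(95*(11/3 + 69) + 4020)*(-16325 - 22556) = (95*(11*(1/3) + 69) + 4020)*(-38881) = (95*(11/3 + 69) + 4020)*(-38881) = (95*(218/3) + 4020)*(-38881) = (20710/3 + 4020)*(-38881) = (32770/3)*(-38881) = -1274130370/3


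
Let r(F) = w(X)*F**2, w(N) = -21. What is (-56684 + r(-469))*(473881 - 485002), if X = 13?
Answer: 52000294665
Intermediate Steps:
r(F) = -21*F**2
(-56684 + r(-469))*(473881 - 485002) = (-56684 - 21*(-469)**2)*(473881 - 485002) = (-56684 - 21*219961)*(-11121) = (-56684 - 4619181)*(-11121) = -4675865*(-11121) = 52000294665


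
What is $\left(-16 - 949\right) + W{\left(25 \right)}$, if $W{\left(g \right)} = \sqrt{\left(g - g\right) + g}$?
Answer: $-960$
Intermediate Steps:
$W{\left(g \right)} = \sqrt{g}$ ($W{\left(g \right)} = \sqrt{0 + g} = \sqrt{g}$)
$\left(-16 - 949\right) + W{\left(25 \right)} = \left(-16 - 949\right) + \sqrt{25} = -965 + 5 = -960$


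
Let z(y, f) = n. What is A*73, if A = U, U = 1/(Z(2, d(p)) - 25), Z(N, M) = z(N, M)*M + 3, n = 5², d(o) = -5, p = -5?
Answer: -73/147 ≈ -0.49660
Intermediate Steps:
n = 25
z(y, f) = 25
Z(N, M) = 3 + 25*M (Z(N, M) = 25*M + 3 = 3 + 25*M)
U = -1/147 (U = 1/((3 + 25*(-5)) - 25) = 1/((3 - 125) - 25) = 1/(-122 - 25) = 1/(-147) = -1/147 ≈ -0.0068027)
A = -1/147 ≈ -0.0068027
A*73 = -1/147*73 = -73/147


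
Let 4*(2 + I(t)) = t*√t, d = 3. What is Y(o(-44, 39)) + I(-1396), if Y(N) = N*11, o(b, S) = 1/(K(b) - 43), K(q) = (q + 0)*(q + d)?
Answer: -3511/1761 - 698*I*√349 ≈ -1.9938 - 13040.0*I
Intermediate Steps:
K(q) = q*(3 + q) (K(q) = (q + 0)*(q + 3) = q*(3 + q))
o(b, S) = 1/(-43 + b*(3 + b)) (o(b, S) = 1/(b*(3 + b) - 43) = 1/(-43 + b*(3 + b)))
I(t) = -2 + t^(3/2)/4 (I(t) = -2 + (t*√t)/4 = -2 + t^(3/2)/4)
Y(N) = 11*N
Y(o(-44, 39)) + I(-1396) = 11/(-43 - 44*(3 - 44)) + (-2 + (-1396)^(3/2)/4) = 11/(-43 - 44*(-41)) + (-2 + (-2792*I*√349)/4) = 11/(-43 + 1804) + (-2 - 698*I*√349) = 11/1761 + (-2 - 698*I*√349) = -3511/1761 - 698*I*√349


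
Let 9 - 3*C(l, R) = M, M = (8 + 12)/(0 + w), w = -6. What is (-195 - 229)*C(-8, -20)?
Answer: -15688/9 ≈ -1743.1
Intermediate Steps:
M = -10/3 (M = (8 + 12)/(0 - 6) = 20/(-6) = 20*(-⅙) = -10/3 ≈ -3.3333)
C(l, R) = 37/9 (C(l, R) = 3 - ⅓*(-10/3) = 3 + 10/9 = 37/9)
(-195 - 229)*C(-8, -20) = (-195 - 229)*(37/9) = -424*37/9 = -15688/9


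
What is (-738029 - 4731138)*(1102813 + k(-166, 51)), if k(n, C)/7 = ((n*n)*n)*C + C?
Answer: 8925245756161834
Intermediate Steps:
k(n, C) = 7*C + 7*C*n³ (k(n, C) = 7*(((n*n)*n)*C + C) = 7*((n²*n)*C + C) = 7*(n³*C + C) = 7*(C*n³ + C) = 7*(C + C*n³) = 7*C + 7*C*n³)
(-738029 - 4731138)*(1102813 + k(-166, 51)) = (-738029 - 4731138)*(1102813 + 7*51*(1 + (-166)³)) = -5469167*(1102813 + 7*51*(1 - 4574296)) = -5469167*(1102813 + 7*51*(-4574295)) = -5469167*(1102813 - 1633023315) = -5469167*(-1631920502) = 8925245756161834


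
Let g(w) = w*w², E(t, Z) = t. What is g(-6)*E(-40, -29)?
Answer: 8640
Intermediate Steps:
g(w) = w³
g(-6)*E(-40, -29) = (-6)³*(-40) = -216*(-40) = 8640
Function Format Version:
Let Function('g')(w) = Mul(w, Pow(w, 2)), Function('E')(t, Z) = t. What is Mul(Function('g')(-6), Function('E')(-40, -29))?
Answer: 8640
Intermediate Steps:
Function('g')(w) = Pow(w, 3)
Mul(Function('g')(-6), Function('E')(-40, -29)) = Mul(Pow(-6, 3), -40) = Mul(-216, -40) = 8640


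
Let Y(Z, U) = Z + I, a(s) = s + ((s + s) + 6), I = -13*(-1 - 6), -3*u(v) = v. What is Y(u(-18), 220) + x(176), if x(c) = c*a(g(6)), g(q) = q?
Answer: 4321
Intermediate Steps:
u(v) = -v/3
I = 91 (I = -13*(-7) = 91)
a(s) = 6 + 3*s (a(s) = s + (2*s + 6) = s + (6 + 2*s) = 6 + 3*s)
x(c) = 24*c (x(c) = c*(6 + 3*6) = c*(6 + 18) = c*24 = 24*c)
Y(Z, U) = 91 + Z (Y(Z, U) = Z + 91 = 91 + Z)
Y(u(-18), 220) + x(176) = (91 - ⅓*(-18)) + 24*176 = (91 + 6) + 4224 = 97 + 4224 = 4321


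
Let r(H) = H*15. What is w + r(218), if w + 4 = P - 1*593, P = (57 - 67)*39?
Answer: 2283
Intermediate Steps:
r(H) = 15*H
P = -390 (P = -10*39 = -390)
w = -987 (w = -4 + (-390 - 1*593) = -4 + (-390 - 593) = -4 - 983 = -987)
w + r(218) = -987 + 15*218 = -987 + 3270 = 2283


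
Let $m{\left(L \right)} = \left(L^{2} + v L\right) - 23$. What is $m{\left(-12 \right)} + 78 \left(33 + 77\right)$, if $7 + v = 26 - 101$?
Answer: $9685$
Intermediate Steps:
$v = -82$ ($v = -7 + \left(26 - 101\right) = -7 - 75 = -82$)
$m{\left(L \right)} = -23 + L^{2} - 82 L$ ($m{\left(L \right)} = \left(L^{2} - 82 L\right) - 23 = -23 + L^{2} - 82 L$)
$m{\left(-12 \right)} + 78 \left(33 + 77\right) = \left(-23 + \left(-12\right)^{2} - -984\right) + 78 \left(33 + 77\right) = \left(-23 + 144 + 984\right) + 78 \cdot 110 = 1105 + 8580 = 9685$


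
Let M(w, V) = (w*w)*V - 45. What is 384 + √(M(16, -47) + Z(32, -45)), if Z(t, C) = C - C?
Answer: 384 + I*√12077 ≈ 384.0 + 109.9*I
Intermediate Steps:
Z(t, C) = 0
M(w, V) = -45 + V*w² (M(w, V) = w²*V - 45 = V*w² - 45 = -45 + V*w²)
384 + √(M(16, -47) + Z(32, -45)) = 384 + √((-45 - 47*16²) + 0) = 384 + √((-45 - 47*256) + 0) = 384 + √((-45 - 12032) + 0) = 384 + √(-12077 + 0) = 384 + √(-12077) = 384 + I*√12077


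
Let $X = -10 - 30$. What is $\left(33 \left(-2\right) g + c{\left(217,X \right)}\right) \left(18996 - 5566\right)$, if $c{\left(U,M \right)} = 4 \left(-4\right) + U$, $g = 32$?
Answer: $-25664730$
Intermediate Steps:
$X = -40$ ($X = -10 - 30 = -40$)
$c{\left(U,M \right)} = -16 + U$
$\left(33 \left(-2\right) g + c{\left(217,X \right)}\right) \left(18996 - 5566\right) = \left(33 \left(-2\right) 32 + \left(-16 + 217\right)\right) \left(18996 - 5566\right) = \left(\left(-66\right) 32 + 201\right) \left(18996 - 5566\right) = \left(-2112 + 201\right) \left(18996 - 5566\right) = \left(-1911\right) 13430 = -25664730$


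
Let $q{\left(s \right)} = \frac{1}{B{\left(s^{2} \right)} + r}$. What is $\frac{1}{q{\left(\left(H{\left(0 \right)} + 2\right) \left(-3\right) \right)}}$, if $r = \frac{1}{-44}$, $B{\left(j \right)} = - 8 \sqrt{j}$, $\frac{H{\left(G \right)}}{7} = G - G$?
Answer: $- \frac{2113}{44} \approx -48.023$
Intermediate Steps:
$H{\left(G \right)} = 0$ ($H{\left(G \right)} = 7 \left(G - G\right) = 7 \cdot 0 = 0$)
$r = - \frac{1}{44} \approx -0.022727$
$q{\left(s \right)} = \frac{1}{- \frac{1}{44} - 8 \sqrt{s^{2}}}$ ($q{\left(s \right)} = \frac{1}{- 8 \sqrt{s^{2}} - \frac{1}{44}} = \frac{1}{- \frac{1}{44} - 8 \sqrt{s^{2}}}$)
$\frac{1}{q{\left(\left(H{\left(0 \right)} + 2\right) \left(-3\right) \right)}} = \frac{1}{\left(-44\right) \frac{1}{1 + 352 \sqrt{\left(\left(0 + 2\right) \left(-3\right)\right)^{2}}}} = \frac{1}{\left(-44\right) \frac{1}{1 + 352 \sqrt{\left(2 \left(-3\right)\right)^{2}}}} = \frac{1}{\left(-44\right) \frac{1}{1 + 352 \sqrt{\left(-6\right)^{2}}}} = \frac{1}{\left(-44\right) \frac{1}{1 + 352 \sqrt{36}}} = \frac{1}{\left(-44\right) \frac{1}{1 + 352 \cdot 6}} = \frac{1}{\left(-44\right) \frac{1}{1 + 2112}} = \frac{1}{\left(-44\right) \frac{1}{2113}} = \frac{1}{- \frac{44}{2113}} = - \frac{2113}{44}$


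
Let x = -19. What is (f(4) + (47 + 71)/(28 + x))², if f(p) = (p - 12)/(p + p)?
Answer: 11881/81 ≈ 146.68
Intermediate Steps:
f(p) = (-12 + p)/(2*p) (f(p) = (-12 + p)/((2*p)) = (-12 + p)*(1/(2*p)) = (-12 + p)/(2*p))
(f(4) + (47 + 71)/(28 + x))² = ((½)*(-12 + 4)/4 + (47 + 71)/(28 - 19))² = ((½)*(¼)*(-8) + 118/9)² = (-1 + 118*(⅑))² = (-1 + 118/9)² = (109/9)² = 11881/81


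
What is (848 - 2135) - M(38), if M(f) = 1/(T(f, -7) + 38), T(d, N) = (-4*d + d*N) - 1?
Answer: -490346/381 ≈ -1287.0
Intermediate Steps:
T(d, N) = -1 - 4*d + N*d (T(d, N) = (-4*d + N*d) - 1 = -1 - 4*d + N*d)
M(f) = 1/(37 - 11*f) (M(f) = 1/((-1 - 4*f - 7*f) + 38) = 1/((-1 - 11*f) + 38) = 1/(37 - 11*f))
(848 - 2135) - M(38) = (848 - 2135) - (-1)/(-37 + 11*38) = -1287 - (-1)/(-37 + 418) = -1287 - (-1)/381 = -1287 - 1*(-1/381) = -1287 + 1/381 = -490346/381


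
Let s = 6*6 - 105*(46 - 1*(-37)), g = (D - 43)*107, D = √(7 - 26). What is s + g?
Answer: -13280 + 107*I*√19 ≈ -13280.0 + 466.4*I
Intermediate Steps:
D = I*√19 (D = √(-19) = I*√19 ≈ 4.3589*I)
g = -4601 + 107*I*√19 (g = (I*√19 - 43)*107 = (-43 + I*√19)*107 = -4601 + 107*I*√19 ≈ -4601.0 + 466.4*I)
s = -8679 (s = 36 - 105*(46 + 37) = 36 - 105*83 = 36 - 8715 = -8679)
s + g = -8679 + (-4601 + 107*I*√19) = -13280 + 107*I*√19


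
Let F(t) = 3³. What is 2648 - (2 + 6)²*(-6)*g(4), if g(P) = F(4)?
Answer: 13016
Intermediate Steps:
F(t) = 27
g(P) = 27
2648 - (2 + 6)²*(-6)*g(4) = 2648 - (2 + 6)²*(-6)*27 = 2648 - 8²*(-6)*27 = 2648 - 64*(-6)*27 = 2648 - (-384)*27 = 2648 - 1*(-10368) = 2648 + 10368 = 13016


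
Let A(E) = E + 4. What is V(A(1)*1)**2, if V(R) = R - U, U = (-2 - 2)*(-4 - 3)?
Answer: 529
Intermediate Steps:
A(E) = 4 + E
U = 28 (U = -4*(-7) = 28)
V(R) = -28 + R (V(R) = R - 1*28 = R - 28 = -28 + R)
V(A(1)*1)**2 = (-28 + (4 + 1)*1)**2 = (-28 + 5*1)**2 = (-28 + 5)**2 = (-23)**2 = 529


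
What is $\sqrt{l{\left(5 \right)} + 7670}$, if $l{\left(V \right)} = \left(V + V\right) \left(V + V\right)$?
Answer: $\sqrt{7770} \approx 88.148$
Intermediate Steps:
$l{\left(V \right)} = 4 V^{2}$ ($l{\left(V \right)} = 2 V 2 V = 4 V^{2}$)
$\sqrt{l{\left(5 \right)} + 7670} = \sqrt{4 \cdot 5^{2} + 7670} = \sqrt{4 \cdot 25 + 7670} = \sqrt{100 + 7670} = \sqrt{7770}$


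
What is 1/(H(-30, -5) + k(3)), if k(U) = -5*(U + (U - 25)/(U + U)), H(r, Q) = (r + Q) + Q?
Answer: -3/110 ≈ -0.027273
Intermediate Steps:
H(r, Q) = r + 2*Q (H(r, Q) = (Q + r) + Q = r + 2*Q)
k(U) = -5*U - 5*(-25 + U)/(2*U) (k(U) = -5*(U + (-25 + U)/((2*U))) = -5*(U + (-25 + U)*(1/(2*U))) = -5*(U + (-25 + U)/(2*U)) = -5*U - 5*(-25 + U)/(2*U))
1/(H(-30, -5) + k(3)) = 1/((-30 + 2*(-5)) + (-5/2 - 5*3 + (125/2)/3)) = 1/((-30 - 10) + (-5/2 - 15 + (125/2)*(1/3))) = 1/(-40 + (-5/2 - 15 + 125/6)) = 1/(-40 + 10/3) = 1/(-110/3) = -3/110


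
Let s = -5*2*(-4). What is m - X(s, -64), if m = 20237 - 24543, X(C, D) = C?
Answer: -4346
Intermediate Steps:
s = 40 (s = -10*(-4) = 40)
m = -4306
m - X(s, -64) = -4306 - 1*40 = -4306 - 40 = -4346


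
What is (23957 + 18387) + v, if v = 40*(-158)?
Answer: 36024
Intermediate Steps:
v = -6320
(23957 + 18387) + v = (23957 + 18387) - 6320 = 42344 - 6320 = 36024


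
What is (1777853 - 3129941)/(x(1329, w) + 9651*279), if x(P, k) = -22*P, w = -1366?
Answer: -450696/887797 ≈ -0.50766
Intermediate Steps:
(1777853 - 3129941)/(x(1329, w) + 9651*279) = (1777853 - 3129941)/(-22*1329 + 9651*279) = -1352088/(-29238 + 2692629) = -1352088/2663391 = -1352088*1/2663391 = -450696/887797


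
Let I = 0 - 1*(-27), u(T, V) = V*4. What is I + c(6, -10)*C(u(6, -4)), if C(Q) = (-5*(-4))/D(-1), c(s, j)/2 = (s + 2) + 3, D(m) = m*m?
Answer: 467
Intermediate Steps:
D(m) = m²
c(s, j) = 10 + 2*s (c(s, j) = 2*((s + 2) + 3) = 2*((2 + s) + 3) = 2*(5 + s) = 10 + 2*s)
u(T, V) = 4*V
I = 27 (I = 0 + 27 = 27)
C(Q) = 20 (C(Q) = (-5*(-4))/((-1)²) = 20/1 = 20*1 = 20)
I + c(6, -10)*C(u(6, -4)) = 27 + (10 + 2*6)*20 = 27 + (10 + 12)*20 = 27 + 22*20 = 27 + 440 = 467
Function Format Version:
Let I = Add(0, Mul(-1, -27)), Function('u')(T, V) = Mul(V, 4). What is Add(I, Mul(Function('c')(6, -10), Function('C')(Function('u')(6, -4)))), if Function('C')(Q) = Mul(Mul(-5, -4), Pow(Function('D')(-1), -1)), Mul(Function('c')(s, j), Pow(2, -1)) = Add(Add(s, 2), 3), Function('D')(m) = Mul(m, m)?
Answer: 467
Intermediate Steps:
Function('D')(m) = Pow(m, 2)
Function('c')(s, j) = Add(10, Mul(2, s)) (Function('c')(s, j) = Mul(2, Add(Add(s, 2), 3)) = Mul(2, Add(Add(2, s), 3)) = Mul(2, Add(5, s)) = Add(10, Mul(2, s)))
Function('u')(T, V) = Mul(4, V)
I = 27 (I = Add(0, 27) = 27)
Function('C')(Q) = 20 (Function('C')(Q) = Mul(Mul(-5, -4), Pow(Pow(-1, 2), -1)) = Mul(20, Pow(1, -1)) = Mul(20, 1) = 20)
Add(I, Mul(Function('c')(6, -10), Function('C')(Function('u')(6, -4)))) = Add(27, Mul(Add(10, Mul(2, 6)), 20)) = Add(27, Mul(Add(10, 12), 20)) = Add(27, Mul(22, 20)) = Add(27, 440) = 467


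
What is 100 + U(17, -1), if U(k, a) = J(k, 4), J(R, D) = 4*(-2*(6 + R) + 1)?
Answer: -80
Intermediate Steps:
J(R, D) = -44 - 8*R (J(R, D) = 4*((-12 - 2*R) + 1) = 4*(-11 - 2*R) = -44 - 8*R)
U(k, a) = -44 - 8*k
100 + U(17, -1) = 100 + (-44 - 8*17) = 100 + (-44 - 136) = 100 - 180 = -80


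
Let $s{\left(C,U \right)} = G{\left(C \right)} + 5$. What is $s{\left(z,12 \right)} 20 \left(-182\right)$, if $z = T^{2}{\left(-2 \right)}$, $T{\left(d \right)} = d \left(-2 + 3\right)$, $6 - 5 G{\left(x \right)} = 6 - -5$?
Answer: $-14560$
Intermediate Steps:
$G{\left(x \right)} = -1$ ($G{\left(x \right)} = \frac{6}{5} - \frac{6 - -5}{5} = \frac{6}{5} - \frac{6 + 5}{5} = \frac{6}{5} - \frac{11}{5} = -1$)
$T{\left(d \right)} = d$ ($T{\left(d \right)} = d 1 = d$)
$z = 4$ ($z = \left(-2\right)^{2} = 4$)
$s{\left(C,U \right)} = 4$ ($s{\left(C,U \right)} = -1 + 5 = 4$)
$s{\left(z,12 \right)} 20 \left(-182\right) = 4 \cdot 20 \left(-182\right) = 80 \left(-182\right) = -14560$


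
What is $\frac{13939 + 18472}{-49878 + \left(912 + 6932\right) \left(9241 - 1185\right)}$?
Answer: $\frac{32411}{63141386} \approx 0.00051331$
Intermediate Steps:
$\frac{13939 + 18472}{-49878 + \left(912 + 6932\right) \left(9241 - 1185\right)} = \frac{32411}{-49878 + 7844 \cdot 8056} = \frac{32411}{-49878 + 63191264} = \frac{32411}{63141386}$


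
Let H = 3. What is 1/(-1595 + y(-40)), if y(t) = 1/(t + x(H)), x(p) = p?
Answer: -37/59016 ≈ -0.00062695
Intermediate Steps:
y(t) = 1/(3 + t) (y(t) = 1/(t + 3) = 1/(3 + t))
1/(-1595 + y(-40)) = 1/(-1595 + 1/(3 - 40)) = 1/(-1595 + 1/(-37)) = 1/(-1595 - 1/37) = 1/(-59016/37) = -37/59016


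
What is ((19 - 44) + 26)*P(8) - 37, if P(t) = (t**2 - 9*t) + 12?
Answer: -33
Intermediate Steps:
P(t) = 12 + t**2 - 9*t
((19 - 44) + 26)*P(8) - 37 = ((19 - 44) + 26)*(12 + 8**2 - 9*8) - 37 = (-25 + 26)*(12 + 64 - 72) - 37 = 1*4 - 37 = 4 - 37 = -33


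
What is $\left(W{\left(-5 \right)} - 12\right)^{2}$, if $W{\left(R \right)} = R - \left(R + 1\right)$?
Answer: $169$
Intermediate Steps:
$W{\left(R \right)} = -1$ ($W{\left(R \right)} = R - \left(1 + R\right) = -1$)
$\left(W{\left(-5 \right)} - 12\right)^{2} = \left(-1 - 12\right)^{2} = \left(-13\right)^{2} = 169$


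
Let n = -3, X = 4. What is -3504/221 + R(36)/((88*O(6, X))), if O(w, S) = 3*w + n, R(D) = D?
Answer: -384777/24310 ≈ -15.828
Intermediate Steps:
O(w, S) = -3 + 3*w (O(w, S) = 3*w - 3 = -3 + 3*w)
-3504/221 + R(36)/((88*O(6, X))) = -3504/221 + 36/((88*(-3 + 3*6))) = -3504*1/221 + 36/((88*(-3 + 18))) = -3504/221 + 36/((88*15)) = -3504/221 + 36/1320 = -3504/221 + 36*(1/1320) = -3504/221 + 3/110 = -384777/24310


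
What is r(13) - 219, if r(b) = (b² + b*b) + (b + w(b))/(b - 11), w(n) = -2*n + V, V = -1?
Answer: 112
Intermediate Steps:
w(n) = -1 - 2*n (w(n) = -2*n - 1 = -1 - 2*n)
r(b) = 2*b² + (-1 - b)/(-11 + b) (r(b) = (b² + b*b) + (b + (-1 - 2*b))/(b - 11) = (b² + b²) + (-1 - b)/(-11 + b) = 2*b² + (-1 - b)/(-11 + b))
r(13) - 219 = (-1 - 1*13 - 22*13² + 2*13³)/(-11 + 13) - 219 = (-1 - 13 - 22*169 + 2*2197)/2 - 219 = (-1 - 13 - 3718 + 4394)/2 - 219 = (½)*662 - 219 = 331 - 219 = 112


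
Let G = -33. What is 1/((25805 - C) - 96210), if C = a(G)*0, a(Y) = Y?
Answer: -1/70405 ≈ -1.4204e-5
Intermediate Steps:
C = 0 (C = -33*0 = 0)
1/((25805 - C) - 96210) = 1/((25805 - 1*0) - 96210) = 1/((25805 + 0) - 96210) = 1/(25805 - 96210) = 1/(-70405) = -1/70405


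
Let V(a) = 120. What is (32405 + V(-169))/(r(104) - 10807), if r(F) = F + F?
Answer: -32525/10599 ≈ -3.0687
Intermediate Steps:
r(F) = 2*F
(32405 + V(-169))/(r(104) - 10807) = (32405 + 120)/(2*104 - 10807) = 32525/(208 - 10807) = 32525/(-10599) = 32525*(-1/10599) = -32525/10599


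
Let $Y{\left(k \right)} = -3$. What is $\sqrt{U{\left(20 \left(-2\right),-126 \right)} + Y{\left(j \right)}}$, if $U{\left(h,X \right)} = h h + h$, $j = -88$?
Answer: $3 \sqrt{173} \approx 39.459$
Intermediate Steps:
$U{\left(h,X \right)} = h + h^{2}$ ($U{\left(h,X \right)} = h^{2} + h = h + h^{2}$)
$\sqrt{U{\left(20 \left(-2\right),-126 \right)} + Y{\left(j \right)}} = \sqrt{20 \left(-2\right) \left(1 + 20 \left(-2\right)\right) - 3} = \sqrt{- 40 \left(1 - 40\right) - 3} = \sqrt{\left(-40\right) \left(-39\right) - 3} = \sqrt{1560 - 3} = \sqrt{1557} = 3 \sqrt{173}$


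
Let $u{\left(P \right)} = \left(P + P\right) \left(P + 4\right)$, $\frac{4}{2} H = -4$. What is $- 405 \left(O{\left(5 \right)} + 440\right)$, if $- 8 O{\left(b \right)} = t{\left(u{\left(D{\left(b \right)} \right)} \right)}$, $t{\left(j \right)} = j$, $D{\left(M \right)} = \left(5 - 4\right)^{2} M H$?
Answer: $-172125$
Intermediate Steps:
$H = -2$ ($H = \frac{1}{2} \left(-4\right) = -2$)
$D{\left(M \right)} = - 2 M$ ($D{\left(M \right)} = \left(5 - 4\right)^{2} M \left(-2\right) = 1^{2} M \left(-2\right) = 1 M \left(-2\right) = M \left(-2\right) = - 2 M$)
$u{\left(P \right)} = 2 P \left(4 + P\right)$
$O{\left(b \right)} = \frac{b \left(4 - 2 b\right)}{2}$ ($O{\left(b \right)} = - \frac{2 \left(- 2 b\right) \left(4 - 2 b\right)}{8} = - \frac{\left(-4\right) b \left(4 - 2 b\right)}{8} = \frac{b \left(4 - 2 b\right)}{2}$)
$- 405 \left(O{\left(5 \right)} + 440\right) = - 405 \left(5 \left(2 - 5\right) + 440\right) = - 405 \left(5 \left(-3\right) + 440\right) = - 405 \left(-15 + 440\right) = \left(-405\right) 425 = -172125$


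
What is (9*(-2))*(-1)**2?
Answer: -18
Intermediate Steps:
(9*(-2))*(-1)**2 = -18*1 = -18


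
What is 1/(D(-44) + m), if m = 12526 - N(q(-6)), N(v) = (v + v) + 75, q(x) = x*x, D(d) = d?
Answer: 1/12335 ≈ 8.1070e-5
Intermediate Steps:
q(x) = x**2
N(v) = 75 + 2*v (N(v) = 2*v + 75 = 75 + 2*v)
m = 12379 (m = 12526 - (75 + 2*(-6)**2) = 12526 - (75 + 2*36) = 12526 - (75 + 72) = 12526 - 1*147 = 12526 - 147 = 12379)
1/(D(-44) + m) = 1/(-44 + 12379) = 1/12335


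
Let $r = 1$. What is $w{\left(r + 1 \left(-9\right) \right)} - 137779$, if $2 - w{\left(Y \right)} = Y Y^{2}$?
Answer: $-137265$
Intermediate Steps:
$w{\left(Y \right)} = 2 - Y^{3}$ ($w{\left(Y \right)} = 2 - Y Y^{2} = 2 - Y^{3}$)
$w{\left(r + 1 \left(-9\right) \right)} - 137779 = \left(2 - \left(1 + 1 \left(-9\right)\right)^{3}\right) - 137779 = \left(2 - \left(1 - 9\right)^{3}\right) - 137779 = \left(2 - \left(-8\right)^{3}\right) - 137779 = \left(2 - -512\right) - 137779 = \left(2 + 512\right) - 137779 = 514 - 137779 = -137265$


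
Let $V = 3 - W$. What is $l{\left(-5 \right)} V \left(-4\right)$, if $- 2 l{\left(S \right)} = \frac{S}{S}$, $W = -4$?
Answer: $14$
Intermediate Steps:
$V = 7$ ($V = 3 - -4 = 3 + 4 = 7$)
$l{\left(S \right)} = - \frac{1}{2}$ ($l{\left(S \right)} = - \frac{S \frac{1}{S}}{2} = \left(- \frac{1}{2}\right) 1 = - \frac{1}{2}$)
$l{\left(-5 \right)} V \left(-4\right) = \left(- \frac{1}{2}\right) 7 \left(-4\right) = \left(- \frac{7}{2}\right) \left(-4\right) = 14$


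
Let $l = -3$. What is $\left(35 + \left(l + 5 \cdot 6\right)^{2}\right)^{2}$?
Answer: $583696$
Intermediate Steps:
$\left(35 + \left(l + 5 \cdot 6\right)^{2}\right)^{2} = \left(35 + \left(-3 + 5 \cdot 6\right)^{2}\right)^{2} = \left(35 + \left(-3 + 30\right)^{2}\right)^{2} = \left(35 + 27^{2}\right)^{2} = \left(35 + 729\right)^{2} = 764^{2} = 583696$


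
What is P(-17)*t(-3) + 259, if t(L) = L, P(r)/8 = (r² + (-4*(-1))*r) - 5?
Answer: -4925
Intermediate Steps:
P(r) = -40 + 8*r² + 32*r (P(r) = 8*((r² + (-4*(-1))*r) - 5) = 8*((r² + 4*r) - 5) = 8*(-5 + r² + 4*r) = -40 + 8*r² + 32*r)
P(-17)*t(-3) + 259 = (-40 + 8*(-17)² + 32*(-17))*(-3) + 259 = (-40 + 8*289 - 544)*(-3) + 259 = (-40 + 2312 - 544)*(-3) + 259 = 1728*(-3) + 259 = -5184 + 259 = -4925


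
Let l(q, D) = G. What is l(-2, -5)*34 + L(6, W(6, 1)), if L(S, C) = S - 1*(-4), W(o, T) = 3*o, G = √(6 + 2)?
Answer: 10 + 68*√2 ≈ 106.17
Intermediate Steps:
G = 2*√2 (G = √8 = 2*√2 ≈ 2.8284)
l(q, D) = 2*√2
L(S, C) = 4 + S (L(S, C) = S + 4 = 4 + S)
l(-2, -5)*34 + L(6, W(6, 1)) = (2*√2)*34 + (4 + 6) = 68*√2 + 10 = 10 + 68*√2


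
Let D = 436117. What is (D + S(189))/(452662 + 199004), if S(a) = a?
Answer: 218153/325833 ≈ 0.66952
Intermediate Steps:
(D + S(189))/(452662 + 199004) = (436117 + 189)/(452662 + 199004) = 436306/651666 = 436306*(1/651666) = 218153/325833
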